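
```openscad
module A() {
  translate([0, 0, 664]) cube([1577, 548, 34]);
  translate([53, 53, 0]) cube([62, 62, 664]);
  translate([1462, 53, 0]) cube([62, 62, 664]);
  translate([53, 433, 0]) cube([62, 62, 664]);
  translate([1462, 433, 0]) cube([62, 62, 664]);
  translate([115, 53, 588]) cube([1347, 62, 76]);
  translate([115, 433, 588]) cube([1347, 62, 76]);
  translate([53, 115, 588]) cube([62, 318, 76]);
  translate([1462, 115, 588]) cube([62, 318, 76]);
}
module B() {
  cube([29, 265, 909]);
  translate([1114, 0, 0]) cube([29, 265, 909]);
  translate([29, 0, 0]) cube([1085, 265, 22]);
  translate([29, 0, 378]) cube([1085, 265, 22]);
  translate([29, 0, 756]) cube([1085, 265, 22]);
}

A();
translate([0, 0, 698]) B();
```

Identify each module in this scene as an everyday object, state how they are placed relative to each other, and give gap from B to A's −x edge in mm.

A is a table. B is a bookshelf. The bookshelf is on top of the table. The gap from the bookshelf to the table's −x edge is 0 mm.

The bookshelf's min-x is at 0; the table's min-x is 0; gap = 0 mm.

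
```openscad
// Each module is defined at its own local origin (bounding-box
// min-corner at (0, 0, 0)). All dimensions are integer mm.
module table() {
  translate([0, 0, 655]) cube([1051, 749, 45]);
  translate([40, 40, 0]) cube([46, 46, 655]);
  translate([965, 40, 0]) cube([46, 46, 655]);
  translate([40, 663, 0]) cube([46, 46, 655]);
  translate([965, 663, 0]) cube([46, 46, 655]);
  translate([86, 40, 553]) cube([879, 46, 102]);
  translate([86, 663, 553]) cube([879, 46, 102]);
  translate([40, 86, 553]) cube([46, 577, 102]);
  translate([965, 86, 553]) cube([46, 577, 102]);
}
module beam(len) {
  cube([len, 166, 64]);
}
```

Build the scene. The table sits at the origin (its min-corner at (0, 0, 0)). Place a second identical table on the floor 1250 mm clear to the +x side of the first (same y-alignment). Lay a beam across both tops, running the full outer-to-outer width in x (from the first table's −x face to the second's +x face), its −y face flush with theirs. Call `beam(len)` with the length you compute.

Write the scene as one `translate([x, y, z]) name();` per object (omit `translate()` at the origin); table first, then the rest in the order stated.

table();
translate([2301, 0, 0]) table();
translate([0, 0, 700]) beam(3352);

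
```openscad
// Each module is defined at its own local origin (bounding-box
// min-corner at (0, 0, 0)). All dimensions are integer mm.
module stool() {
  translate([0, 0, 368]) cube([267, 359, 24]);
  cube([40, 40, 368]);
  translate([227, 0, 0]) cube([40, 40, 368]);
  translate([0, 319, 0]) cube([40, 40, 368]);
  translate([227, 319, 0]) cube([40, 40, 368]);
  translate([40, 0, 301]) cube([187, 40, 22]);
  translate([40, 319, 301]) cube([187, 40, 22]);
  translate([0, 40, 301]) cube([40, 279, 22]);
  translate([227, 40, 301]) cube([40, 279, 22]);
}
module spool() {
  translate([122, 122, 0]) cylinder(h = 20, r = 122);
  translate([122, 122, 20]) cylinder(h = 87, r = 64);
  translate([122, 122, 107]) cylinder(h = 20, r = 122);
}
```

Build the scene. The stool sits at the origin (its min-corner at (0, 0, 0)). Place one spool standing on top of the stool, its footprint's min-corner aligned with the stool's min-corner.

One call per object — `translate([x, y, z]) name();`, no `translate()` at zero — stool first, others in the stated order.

stool();
translate([0, 0, 392]) spool();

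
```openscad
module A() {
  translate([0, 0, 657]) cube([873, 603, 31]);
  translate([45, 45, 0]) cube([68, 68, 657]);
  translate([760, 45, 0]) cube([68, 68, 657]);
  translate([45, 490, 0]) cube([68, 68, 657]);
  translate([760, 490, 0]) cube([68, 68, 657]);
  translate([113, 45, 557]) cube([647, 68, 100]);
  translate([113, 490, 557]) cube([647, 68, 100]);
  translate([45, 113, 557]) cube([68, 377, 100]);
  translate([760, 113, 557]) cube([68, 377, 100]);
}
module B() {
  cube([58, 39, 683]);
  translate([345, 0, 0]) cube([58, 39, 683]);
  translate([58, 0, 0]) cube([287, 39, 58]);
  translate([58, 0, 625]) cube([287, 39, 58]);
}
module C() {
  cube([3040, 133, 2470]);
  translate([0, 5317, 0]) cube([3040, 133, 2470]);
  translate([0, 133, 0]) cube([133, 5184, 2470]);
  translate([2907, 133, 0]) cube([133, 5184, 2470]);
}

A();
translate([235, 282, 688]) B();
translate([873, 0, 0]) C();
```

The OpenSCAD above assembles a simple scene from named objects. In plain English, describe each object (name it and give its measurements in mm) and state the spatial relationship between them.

A is a table: top 873 mm (x) × 603 mm (y), 31 mm thick, upper face at z = 688 mm, on four 68×68 mm square legs, each inset 45 mm from the nearest pair of top edges, running from z = 0 to the bottom of the top. Four apron rails, 68 mm thick and 100 mm tall, run between adjacent legs with their top edges flush with the underside of the top and their outer faces flush with the legs' outer faces.

B is a picture frame with a 287×567 mm rectangular opening (x by z) and a uniform 58 mm border on every side. Frame depth is 39 mm along y. It is built from two vertical stiles running the full outside height and two horizontal rails spanning the gap between the stiles.

C is a box-shaped house frame (walls only): outside footprint 3040×5450 mm, wall height 2470 mm, wall thickness 133 mm. The two y-facing walls run the full x-width; the two x-facing walls fit between the inner faces of the y-facing walls.

The picture frame is on top of the table, centred. The house frame is against the table's +x side, with their −y faces flush.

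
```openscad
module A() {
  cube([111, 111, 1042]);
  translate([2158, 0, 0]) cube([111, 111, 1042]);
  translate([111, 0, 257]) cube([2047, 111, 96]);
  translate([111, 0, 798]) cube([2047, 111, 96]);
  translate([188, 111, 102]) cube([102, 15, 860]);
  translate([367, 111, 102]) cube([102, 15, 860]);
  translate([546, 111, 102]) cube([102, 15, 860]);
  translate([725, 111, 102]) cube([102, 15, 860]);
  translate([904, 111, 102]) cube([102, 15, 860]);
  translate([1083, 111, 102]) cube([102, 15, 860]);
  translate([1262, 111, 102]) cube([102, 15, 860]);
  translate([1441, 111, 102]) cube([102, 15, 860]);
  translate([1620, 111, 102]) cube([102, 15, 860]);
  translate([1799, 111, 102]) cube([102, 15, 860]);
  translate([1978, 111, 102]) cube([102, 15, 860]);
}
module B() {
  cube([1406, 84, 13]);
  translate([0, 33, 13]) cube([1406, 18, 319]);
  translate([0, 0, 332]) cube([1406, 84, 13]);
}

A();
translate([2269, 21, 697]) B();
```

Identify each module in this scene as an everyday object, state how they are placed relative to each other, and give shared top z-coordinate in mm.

A is a fence section. B is an I-beam. The I-beam is beside the fence section with their tops flush at z = 1042. The shared top z-coordinate is 1042 mm.

Both tops at z = 1042 mm.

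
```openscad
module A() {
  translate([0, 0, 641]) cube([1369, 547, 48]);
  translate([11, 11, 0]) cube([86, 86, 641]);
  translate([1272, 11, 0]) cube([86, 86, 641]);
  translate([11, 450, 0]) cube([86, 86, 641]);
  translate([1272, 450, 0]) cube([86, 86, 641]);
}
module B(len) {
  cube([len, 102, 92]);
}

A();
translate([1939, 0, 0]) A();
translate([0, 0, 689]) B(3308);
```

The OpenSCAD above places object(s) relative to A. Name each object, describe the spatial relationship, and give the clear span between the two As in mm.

Second table starts at x = 1939; first ends at x = 1369; clear span = 1939 − 1369 = 570 mm.

A is a table. B is a beam. A beam spans the tops of two tables. The clear span between the two tables is 570 mm.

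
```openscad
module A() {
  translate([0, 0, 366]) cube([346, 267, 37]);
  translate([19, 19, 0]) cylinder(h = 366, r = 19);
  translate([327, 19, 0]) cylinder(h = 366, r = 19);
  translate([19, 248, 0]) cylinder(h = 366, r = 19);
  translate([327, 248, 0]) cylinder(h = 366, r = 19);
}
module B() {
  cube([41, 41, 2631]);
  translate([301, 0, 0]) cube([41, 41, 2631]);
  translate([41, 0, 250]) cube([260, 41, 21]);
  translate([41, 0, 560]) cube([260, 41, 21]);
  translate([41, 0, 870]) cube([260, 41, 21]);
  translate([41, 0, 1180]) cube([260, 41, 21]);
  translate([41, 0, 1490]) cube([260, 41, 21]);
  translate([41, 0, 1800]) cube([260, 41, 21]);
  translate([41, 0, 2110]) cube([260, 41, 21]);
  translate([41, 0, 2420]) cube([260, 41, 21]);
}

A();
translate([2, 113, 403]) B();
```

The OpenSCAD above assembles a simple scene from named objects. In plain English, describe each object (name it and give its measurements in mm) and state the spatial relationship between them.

A is a simple wooden stool: a rectangular seat 346 mm (x) by 267 mm (y), 37 mm thick, top face at z = 403 mm, on four round legs, each 38 mm in diameter. The legs rest on z = 0, each leg's axis is inset half a diameter from the nearest pair of seat edges (so the leg's bounding box is flush with the corner).

B is a straight ladder. Two 41×41 mm vertical rails, 2631 mm tall, stand 342 mm apart (outside-to-outside) with their front faces coplanar on the −y side. 8 rungs, each 41 mm deep and 21 mm tall, span between the inner faces of the rails, front faces flush with the rails. The lowest rung's underside is at z = 250 mm and rungs are spaced 310 mm apart (underside to underside).

The ladder is on top of the stool, centred.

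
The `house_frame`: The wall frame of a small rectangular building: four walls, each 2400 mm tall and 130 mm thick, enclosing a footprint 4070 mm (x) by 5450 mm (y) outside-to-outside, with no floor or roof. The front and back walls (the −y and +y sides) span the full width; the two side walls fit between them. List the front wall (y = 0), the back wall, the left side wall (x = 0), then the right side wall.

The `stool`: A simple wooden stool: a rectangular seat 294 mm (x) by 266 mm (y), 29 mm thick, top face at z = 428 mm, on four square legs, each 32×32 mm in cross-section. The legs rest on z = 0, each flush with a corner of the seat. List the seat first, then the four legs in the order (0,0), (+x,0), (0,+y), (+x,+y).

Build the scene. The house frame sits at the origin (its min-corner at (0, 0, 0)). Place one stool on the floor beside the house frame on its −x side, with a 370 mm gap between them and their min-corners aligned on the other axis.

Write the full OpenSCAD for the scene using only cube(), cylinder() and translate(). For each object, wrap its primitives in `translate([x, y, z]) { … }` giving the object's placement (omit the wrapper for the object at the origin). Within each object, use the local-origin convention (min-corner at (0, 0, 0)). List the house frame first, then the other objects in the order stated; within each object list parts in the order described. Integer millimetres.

cube([4070, 130, 2400]);
translate([0, 5320, 0]) cube([4070, 130, 2400]);
translate([0, 130, 0]) cube([130, 5190, 2400]);
translate([3940, 130, 0]) cube([130, 5190, 2400]);
translate([-664, 0, 0]) {
  translate([0, 0, 399]) cube([294, 266, 29]);
  cube([32, 32, 399]);
  translate([262, 0, 0]) cube([32, 32, 399]);
  translate([0, 234, 0]) cube([32, 32, 399]);
  translate([262, 234, 0]) cube([32, 32, 399]);
}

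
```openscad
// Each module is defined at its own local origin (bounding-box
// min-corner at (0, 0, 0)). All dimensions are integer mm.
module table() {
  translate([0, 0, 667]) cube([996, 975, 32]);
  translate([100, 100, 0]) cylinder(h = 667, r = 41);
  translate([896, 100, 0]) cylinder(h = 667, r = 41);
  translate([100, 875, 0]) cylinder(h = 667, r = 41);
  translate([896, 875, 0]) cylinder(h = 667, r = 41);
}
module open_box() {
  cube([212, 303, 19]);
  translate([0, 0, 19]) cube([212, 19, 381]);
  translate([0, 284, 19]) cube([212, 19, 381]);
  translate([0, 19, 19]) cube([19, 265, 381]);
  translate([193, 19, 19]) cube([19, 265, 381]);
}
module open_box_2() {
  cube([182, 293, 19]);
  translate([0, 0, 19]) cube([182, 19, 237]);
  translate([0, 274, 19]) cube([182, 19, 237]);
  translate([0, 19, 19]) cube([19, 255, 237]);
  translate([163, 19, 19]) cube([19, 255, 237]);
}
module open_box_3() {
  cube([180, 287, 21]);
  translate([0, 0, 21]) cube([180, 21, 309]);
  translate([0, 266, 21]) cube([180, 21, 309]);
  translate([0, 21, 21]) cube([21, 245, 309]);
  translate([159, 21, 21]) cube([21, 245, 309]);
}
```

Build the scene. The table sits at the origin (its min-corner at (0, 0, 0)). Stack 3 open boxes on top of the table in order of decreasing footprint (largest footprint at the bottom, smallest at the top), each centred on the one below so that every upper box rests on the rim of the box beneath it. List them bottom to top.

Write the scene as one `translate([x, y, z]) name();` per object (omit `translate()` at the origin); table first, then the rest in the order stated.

table();
translate([392, 336, 699]) open_box();
translate([407, 341, 1099]) open_box_2();
translate([408, 344, 1355]) open_box_3();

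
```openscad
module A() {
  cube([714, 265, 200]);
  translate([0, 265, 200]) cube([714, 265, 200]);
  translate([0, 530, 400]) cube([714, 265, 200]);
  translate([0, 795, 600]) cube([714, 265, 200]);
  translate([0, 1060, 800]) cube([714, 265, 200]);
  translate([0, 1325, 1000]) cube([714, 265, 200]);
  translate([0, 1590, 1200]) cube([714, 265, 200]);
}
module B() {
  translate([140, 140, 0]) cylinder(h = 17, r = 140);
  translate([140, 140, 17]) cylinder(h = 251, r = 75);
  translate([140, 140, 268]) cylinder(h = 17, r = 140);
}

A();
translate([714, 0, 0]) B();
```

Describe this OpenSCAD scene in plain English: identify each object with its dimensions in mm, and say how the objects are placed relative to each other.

A is a run of 7 identical solid stair steps. Each tread is 714×265 mm and each step block is 200 mm high. Step 1 rests on the floor; step k is offset from step 1 by (k−1)×265 mm in y and (k−1)×200 mm in z.

B is a spool: two coaxial disc flanges of radius 140 mm and thickness 17 mm, joined by a core cylinder of radius 75 mm and height 251 mm. The lower flange rests on z = 0 and the three cylinders share a vertical axis.

The spool is against the staircase's +x side, with their −y faces flush.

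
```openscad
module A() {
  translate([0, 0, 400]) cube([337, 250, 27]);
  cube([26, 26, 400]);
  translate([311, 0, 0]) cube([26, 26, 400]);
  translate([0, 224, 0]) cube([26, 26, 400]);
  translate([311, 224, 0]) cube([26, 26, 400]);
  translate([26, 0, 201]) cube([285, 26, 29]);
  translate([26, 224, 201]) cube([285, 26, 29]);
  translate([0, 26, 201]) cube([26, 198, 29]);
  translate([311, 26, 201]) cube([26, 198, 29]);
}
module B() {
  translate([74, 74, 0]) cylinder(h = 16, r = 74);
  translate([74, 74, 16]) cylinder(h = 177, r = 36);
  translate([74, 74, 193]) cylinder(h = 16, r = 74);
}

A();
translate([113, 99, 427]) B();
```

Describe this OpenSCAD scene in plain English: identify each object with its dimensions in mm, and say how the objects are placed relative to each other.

A is a four-legged stool. The seat is a 337×250×27 mm slab whose top surface is at z = 427 mm; four square legs, each 26×26 mm in cross-section, run from the floor (z = 0) to the underside of the seat, each flush with a corner of the seat. Four stretchers, 26 mm wide and 29 mm tall, connect adjacent legs with their undersides at z = 201 mm, each running between the inner faces of the legs it joins and aligned with the legs' outer faces on the other axis.

B is a spool: two coaxial disc flanges of radius 74 mm and thickness 16 mm, joined by a core cylinder of radius 36 mm and height 177 mm. The lower flange rests on z = 0 and the three cylinders share a vertical axis.

The spool is on top of the stool.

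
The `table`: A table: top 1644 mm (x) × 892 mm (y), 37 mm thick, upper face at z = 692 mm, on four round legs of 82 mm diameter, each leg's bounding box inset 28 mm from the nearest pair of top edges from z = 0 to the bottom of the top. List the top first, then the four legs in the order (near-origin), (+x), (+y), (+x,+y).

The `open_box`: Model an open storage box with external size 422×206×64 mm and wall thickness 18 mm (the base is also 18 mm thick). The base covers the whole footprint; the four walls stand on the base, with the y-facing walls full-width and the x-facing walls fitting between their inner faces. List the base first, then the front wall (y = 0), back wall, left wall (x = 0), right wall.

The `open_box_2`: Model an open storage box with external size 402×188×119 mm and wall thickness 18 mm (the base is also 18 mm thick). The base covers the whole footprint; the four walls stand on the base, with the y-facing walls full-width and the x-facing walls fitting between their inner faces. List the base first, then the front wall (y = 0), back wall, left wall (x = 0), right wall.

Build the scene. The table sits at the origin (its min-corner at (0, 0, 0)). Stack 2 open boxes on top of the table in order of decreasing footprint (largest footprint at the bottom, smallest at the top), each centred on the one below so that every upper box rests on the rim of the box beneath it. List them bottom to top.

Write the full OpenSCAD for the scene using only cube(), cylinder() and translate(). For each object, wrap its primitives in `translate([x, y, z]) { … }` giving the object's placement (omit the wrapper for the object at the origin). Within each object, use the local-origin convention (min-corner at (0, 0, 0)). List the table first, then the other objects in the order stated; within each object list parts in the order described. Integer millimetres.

translate([0, 0, 655]) cube([1644, 892, 37]);
translate([69, 69, 0]) cylinder(h = 655, r = 41);
translate([1575, 69, 0]) cylinder(h = 655, r = 41);
translate([69, 823, 0]) cylinder(h = 655, r = 41);
translate([1575, 823, 0]) cylinder(h = 655, r = 41);
translate([611, 343, 692]) {
  cube([422, 206, 18]);
  translate([0, 0, 18]) cube([422, 18, 46]);
  translate([0, 188, 18]) cube([422, 18, 46]);
  translate([0, 18, 18]) cube([18, 170, 46]);
  translate([404, 18, 18]) cube([18, 170, 46]);
}
translate([621, 352, 756]) {
  cube([402, 188, 18]);
  translate([0, 0, 18]) cube([402, 18, 101]);
  translate([0, 170, 18]) cube([402, 18, 101]);
  translate([0, 18, 18]) cube([18, 152, 101]);
  translate([384, 18, 18]) cube([18, 152, 101]);
}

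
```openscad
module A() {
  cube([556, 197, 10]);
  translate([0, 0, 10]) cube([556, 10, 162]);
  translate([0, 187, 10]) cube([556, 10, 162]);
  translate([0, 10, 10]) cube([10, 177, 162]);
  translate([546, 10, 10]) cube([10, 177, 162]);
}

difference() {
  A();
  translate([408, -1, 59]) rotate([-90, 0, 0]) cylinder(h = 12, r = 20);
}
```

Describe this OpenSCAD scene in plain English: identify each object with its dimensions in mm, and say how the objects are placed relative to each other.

A is an open storage box with external size 556×197×172 mm and wall thickness 10 mm (the base is also 10 mm thick). The base covers the whole footprint; the four walls stand on the base, with the y-facing walls full-width and the x-facing walls fitting between their inner faces.

The open box has a circular hole of radius 20 mm through its front wall, centred at (x = 408, z = 59).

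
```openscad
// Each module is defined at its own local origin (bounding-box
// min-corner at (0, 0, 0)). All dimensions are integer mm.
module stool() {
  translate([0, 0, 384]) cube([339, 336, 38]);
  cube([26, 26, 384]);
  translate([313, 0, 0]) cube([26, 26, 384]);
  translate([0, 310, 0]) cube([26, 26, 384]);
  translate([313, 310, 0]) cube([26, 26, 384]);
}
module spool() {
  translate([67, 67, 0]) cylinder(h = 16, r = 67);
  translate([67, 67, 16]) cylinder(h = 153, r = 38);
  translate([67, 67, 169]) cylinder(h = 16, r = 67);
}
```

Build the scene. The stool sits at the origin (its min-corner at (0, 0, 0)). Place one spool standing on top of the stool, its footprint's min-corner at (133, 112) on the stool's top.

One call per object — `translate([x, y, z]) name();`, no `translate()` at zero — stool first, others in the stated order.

stool();
translate([133, 112, 422]) spool();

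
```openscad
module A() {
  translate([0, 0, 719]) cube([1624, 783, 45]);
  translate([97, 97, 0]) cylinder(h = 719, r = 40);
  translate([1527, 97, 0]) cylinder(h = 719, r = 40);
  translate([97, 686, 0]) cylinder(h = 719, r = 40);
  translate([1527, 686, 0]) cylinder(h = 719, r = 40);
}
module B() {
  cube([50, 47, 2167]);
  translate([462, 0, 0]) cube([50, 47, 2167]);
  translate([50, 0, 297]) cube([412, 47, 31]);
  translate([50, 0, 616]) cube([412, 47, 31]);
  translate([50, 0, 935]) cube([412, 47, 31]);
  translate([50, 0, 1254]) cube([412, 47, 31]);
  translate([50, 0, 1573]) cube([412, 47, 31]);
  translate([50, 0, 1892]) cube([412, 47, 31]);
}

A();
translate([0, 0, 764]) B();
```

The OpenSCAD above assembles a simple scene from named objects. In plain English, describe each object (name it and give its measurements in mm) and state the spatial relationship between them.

A is a rectangular dining table. The top is 1624×783×45 mm with its upper surface at z = 764 mm. It stands on four round legs of 80 mm diameter, each leg's bounding box inset 57 mm from the nearest pair of top edges, running from the floor to the underside of the top.

B is a wooden ladder with two side rails of 50×47 mm section and 2167 mm height, set 512 mm apart overall. Between them run 6 rectangular rungs (47 mm deep, 31 mm thick), front faces flush with the rails' −y face. The bottom of the first rung is 297 mm above the floor and each subsequent rung is 319 mm higher than the one below.

The ladder is on top of the table.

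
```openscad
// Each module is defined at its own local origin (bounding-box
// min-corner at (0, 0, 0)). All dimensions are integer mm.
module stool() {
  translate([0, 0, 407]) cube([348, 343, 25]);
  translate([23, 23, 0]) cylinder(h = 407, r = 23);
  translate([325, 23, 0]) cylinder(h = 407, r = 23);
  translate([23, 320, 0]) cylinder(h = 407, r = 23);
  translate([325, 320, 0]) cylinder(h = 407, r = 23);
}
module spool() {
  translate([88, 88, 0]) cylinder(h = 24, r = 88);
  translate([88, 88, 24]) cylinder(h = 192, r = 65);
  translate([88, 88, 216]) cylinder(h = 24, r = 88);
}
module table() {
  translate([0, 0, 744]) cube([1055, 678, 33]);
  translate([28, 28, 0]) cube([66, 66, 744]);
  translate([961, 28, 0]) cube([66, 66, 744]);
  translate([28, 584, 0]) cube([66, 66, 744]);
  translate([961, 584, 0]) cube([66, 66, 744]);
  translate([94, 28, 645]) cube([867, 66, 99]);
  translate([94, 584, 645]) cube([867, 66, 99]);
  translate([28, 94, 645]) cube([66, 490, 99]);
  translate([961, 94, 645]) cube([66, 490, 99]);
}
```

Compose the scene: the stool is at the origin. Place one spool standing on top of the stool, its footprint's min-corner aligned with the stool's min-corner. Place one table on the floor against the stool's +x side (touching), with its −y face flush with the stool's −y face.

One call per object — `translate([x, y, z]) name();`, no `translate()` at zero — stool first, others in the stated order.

stool();
translate([0, 0, 432]) spool();
translate([348, 0, 0]) table();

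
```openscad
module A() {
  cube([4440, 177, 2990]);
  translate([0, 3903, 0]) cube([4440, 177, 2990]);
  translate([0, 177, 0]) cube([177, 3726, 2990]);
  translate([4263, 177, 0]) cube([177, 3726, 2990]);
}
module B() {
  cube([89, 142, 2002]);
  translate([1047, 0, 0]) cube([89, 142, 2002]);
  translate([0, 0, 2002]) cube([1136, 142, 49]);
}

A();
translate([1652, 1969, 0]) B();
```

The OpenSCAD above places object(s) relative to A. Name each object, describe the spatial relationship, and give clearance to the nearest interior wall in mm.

Clearances: x = 1475, y = 1792; minimum 1475 mm.

A is a house frame. B is a door frame. The door frame sits inside the house frame, centred. The clearance to the nearest interior wall is 1475 mm.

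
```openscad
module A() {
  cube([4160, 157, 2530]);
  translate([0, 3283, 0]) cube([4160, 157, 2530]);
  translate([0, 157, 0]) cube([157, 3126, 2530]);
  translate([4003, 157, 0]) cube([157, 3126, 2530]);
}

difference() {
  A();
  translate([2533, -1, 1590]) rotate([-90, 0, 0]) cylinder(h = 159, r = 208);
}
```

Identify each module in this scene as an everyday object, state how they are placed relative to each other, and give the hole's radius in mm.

The subtracted cylinder has r = 208 mm.

A is a house frame. The house frame has a circular hole through its front wall. The hole's radius is 208 mm.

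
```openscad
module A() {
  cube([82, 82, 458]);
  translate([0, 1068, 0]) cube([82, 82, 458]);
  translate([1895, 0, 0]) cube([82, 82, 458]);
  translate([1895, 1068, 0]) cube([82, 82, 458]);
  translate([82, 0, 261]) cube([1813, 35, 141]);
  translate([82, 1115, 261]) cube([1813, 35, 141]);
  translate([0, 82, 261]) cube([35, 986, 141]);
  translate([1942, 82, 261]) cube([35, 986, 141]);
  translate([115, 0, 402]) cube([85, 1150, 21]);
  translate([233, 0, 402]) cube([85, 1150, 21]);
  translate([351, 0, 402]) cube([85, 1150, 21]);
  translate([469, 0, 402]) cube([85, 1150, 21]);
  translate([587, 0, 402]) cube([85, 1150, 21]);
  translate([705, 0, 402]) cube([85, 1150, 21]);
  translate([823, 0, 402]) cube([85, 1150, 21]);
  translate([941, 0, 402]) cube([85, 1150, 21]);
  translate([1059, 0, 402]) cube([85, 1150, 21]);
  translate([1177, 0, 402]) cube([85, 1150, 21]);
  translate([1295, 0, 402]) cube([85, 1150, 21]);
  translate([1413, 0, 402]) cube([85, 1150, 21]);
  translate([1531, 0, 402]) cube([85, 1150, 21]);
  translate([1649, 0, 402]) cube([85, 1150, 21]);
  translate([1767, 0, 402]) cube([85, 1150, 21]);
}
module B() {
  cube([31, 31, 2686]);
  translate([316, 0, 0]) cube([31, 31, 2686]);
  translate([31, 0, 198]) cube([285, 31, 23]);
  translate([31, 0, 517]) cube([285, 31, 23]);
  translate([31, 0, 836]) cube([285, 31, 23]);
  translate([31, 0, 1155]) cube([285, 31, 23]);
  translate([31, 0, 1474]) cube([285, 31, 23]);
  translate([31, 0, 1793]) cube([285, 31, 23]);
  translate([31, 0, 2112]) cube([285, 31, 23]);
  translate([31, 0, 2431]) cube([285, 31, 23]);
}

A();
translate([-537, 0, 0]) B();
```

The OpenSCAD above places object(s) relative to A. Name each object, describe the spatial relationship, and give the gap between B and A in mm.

A is a bed frame. B is a ladder. The ladder is on the floor beside the bed frame on its −x side. The gap between the ladder and the bed frame is 190 mm.

The ladder's nearest face is 190 mm from the bed frame's −x face.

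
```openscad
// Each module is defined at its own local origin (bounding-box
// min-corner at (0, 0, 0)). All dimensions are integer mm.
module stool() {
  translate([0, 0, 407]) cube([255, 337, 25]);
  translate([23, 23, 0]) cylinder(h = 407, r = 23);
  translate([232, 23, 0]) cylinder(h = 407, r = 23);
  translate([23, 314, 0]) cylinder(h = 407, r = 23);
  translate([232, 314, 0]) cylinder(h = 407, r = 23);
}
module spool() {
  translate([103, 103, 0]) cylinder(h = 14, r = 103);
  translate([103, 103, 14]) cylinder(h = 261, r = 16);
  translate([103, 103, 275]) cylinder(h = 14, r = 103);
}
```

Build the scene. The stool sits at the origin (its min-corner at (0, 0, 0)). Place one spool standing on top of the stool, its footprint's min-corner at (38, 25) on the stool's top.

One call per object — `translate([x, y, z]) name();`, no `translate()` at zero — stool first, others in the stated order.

stool();
translate([38, 25, 432]) spool();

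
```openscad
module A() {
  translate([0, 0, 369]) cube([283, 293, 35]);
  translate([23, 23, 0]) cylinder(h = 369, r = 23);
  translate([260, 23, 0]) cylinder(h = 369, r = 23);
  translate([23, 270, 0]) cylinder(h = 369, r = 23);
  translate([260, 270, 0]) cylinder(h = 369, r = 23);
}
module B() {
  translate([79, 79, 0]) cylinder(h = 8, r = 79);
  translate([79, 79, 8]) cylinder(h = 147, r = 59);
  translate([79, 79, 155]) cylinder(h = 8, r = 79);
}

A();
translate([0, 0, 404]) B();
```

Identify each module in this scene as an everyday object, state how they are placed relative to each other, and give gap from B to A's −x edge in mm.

A is a stool. B is a spool. The spool is on top of the stool. The gap from the spool to the stool's −x edge is 0 mm.

The spool's min-x is at 0; the stool's min-x is 0; gap = 0 mm.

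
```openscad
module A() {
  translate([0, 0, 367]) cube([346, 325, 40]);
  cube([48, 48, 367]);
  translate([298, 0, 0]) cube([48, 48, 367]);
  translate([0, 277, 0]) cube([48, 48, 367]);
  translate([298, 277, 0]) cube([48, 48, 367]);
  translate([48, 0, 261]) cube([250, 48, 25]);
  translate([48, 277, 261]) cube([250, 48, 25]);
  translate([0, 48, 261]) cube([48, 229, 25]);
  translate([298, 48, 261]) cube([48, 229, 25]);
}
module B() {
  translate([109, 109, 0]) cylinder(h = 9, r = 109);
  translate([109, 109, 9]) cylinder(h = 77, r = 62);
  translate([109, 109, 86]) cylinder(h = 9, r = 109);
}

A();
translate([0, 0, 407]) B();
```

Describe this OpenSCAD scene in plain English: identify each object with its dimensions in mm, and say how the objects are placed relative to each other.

A is a simple wooden stool: a rectangular seat 346 mm (x) by 325 mm (y), 40 mm thick, top face at z = 407 mm, on four square legs, each 48×48 mm in cross-section. The legs rest on z = 0, each flush with a corner of the seat. Four stretchers, 48 mm wide and 25 mm tall, connect adjacent legs with their undersides at z = 261 mm, each running between the inner faces of the legs it joins and aligned with the legs' outer faces on the other axis.

B is a spool: two coaxial disc flanges of radius 109 mm and thickness 9 mm, joined by a core cylinder of radius 62 mm and height 77 mm. The lower flange rests on z = 0 and the three cylinders share a vertical axis.

The spool is on top of the stool.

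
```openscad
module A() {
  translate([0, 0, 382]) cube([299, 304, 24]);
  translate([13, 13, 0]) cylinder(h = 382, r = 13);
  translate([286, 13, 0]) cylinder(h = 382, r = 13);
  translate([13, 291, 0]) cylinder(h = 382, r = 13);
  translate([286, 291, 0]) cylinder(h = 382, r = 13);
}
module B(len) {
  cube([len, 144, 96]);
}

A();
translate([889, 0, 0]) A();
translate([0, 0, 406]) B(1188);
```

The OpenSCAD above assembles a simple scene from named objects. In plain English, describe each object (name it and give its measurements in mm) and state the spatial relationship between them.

A is a four-legged stool. The seat is 299×304 mm, 24 mm thick, top at z = 406 mm. It stands on four round legs, each 26 mm in diameter, from z = 0 to the seat underside, each leg's axis is inset half a diameter from the nearest pair of seat edges (so the leg's bounding box is flush with the corner).

B is a rectangular beam 1188 mm long (x), 144 mm deep (y), 96 mm thick (z).

The beam spans the tops of two stools placed 590 mm apart, resting at z = 406 mm.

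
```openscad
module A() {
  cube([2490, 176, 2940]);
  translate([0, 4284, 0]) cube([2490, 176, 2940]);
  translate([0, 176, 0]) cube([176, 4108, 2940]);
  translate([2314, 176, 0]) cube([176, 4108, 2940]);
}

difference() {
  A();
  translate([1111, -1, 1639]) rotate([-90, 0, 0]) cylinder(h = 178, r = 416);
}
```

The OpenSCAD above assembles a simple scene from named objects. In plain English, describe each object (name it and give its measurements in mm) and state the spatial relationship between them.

A is a box-shaped house frame (walls only): outside footprint 2490×4460 mm, wall height 2940 mm, wall thickness 176 mm. The two y-facing walls run the full x-width; the two x-facing walls fit between the inner faces of the y-facing walls.

The house frame has a circular hole of radius 416 mm through its front wall, centred at (x = 1111, z = 1639).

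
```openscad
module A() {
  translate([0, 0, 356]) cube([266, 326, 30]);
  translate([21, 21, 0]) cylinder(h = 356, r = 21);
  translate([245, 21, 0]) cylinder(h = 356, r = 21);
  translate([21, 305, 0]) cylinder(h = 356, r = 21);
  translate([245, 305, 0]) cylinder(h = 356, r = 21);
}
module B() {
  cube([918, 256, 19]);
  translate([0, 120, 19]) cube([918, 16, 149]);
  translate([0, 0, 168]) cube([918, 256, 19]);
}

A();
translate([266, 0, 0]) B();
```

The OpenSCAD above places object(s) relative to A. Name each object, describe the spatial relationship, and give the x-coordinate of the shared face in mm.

A is a stool. B is an I-beam. The I-beam is against the stool's +x side, with their −y faces flush. The x-coordinate of the shared face is 266 mm.

The stool's +x face and the I-beam's −x face are both at x = 266 mm.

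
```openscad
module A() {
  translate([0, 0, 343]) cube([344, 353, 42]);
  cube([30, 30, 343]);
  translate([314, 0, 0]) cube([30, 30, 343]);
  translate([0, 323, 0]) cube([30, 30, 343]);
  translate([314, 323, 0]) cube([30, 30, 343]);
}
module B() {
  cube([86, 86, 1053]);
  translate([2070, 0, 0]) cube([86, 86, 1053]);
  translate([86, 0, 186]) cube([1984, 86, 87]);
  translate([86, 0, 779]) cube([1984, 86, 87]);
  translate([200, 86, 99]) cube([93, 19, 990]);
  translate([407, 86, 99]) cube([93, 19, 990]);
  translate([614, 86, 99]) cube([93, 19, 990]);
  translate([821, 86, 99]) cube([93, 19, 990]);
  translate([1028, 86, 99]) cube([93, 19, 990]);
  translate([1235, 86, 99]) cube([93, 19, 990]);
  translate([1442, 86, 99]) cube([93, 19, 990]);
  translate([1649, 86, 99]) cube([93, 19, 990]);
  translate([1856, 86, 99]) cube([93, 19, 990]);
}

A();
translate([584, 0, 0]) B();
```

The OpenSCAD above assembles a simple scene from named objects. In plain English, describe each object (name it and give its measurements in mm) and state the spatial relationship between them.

A is a four-legged stool. The seat is a 344×353×42 mm slab whose top surface is at z = 385 mm; four square legs, each 30×30 mm in cross-section, run from the floor (z = 0) to the underside of the seat, each flush with a corner of the seat.

B is a fence section. Two 86×86 mm posts, 1053 mm tall, stand on the floor with a clear span of 1984 mm between their inner faces. Two horizontal rails of 86×87 mm section span the gap between the posts with their undersides at z = 186 mm and z = 779 mm, flush with the posts' −y face. 9 pickets, each 93 mm wide, 19 mm thick and 990 mm tall, are fixed to the +y face of the rails with their bottoms at z = 99 mm, evenly spaced across the span with equal gaps (rounded down to the nearest mm) at the −x end and between each pair — any rounding remainder accumulates at the +x end.

The fence section is on the floor beside the stool on its +x side.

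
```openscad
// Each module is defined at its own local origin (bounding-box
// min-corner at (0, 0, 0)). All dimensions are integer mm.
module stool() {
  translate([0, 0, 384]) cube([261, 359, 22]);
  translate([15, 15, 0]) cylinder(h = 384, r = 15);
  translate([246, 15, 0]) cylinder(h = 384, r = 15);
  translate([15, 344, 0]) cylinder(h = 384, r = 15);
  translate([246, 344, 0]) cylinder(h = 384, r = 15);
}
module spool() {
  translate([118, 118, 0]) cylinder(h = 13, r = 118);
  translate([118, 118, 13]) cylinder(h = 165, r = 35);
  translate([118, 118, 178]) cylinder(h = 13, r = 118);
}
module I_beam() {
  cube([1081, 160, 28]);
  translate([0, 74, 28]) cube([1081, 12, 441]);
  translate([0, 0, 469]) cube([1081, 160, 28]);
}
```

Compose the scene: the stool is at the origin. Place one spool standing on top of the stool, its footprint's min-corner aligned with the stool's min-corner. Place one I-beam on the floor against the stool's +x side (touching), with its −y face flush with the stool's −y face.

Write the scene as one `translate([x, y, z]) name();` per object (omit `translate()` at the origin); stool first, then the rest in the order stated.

stool();
translate([0, 0, 406]) spool();
translate([261, 0, 0]) I_beam();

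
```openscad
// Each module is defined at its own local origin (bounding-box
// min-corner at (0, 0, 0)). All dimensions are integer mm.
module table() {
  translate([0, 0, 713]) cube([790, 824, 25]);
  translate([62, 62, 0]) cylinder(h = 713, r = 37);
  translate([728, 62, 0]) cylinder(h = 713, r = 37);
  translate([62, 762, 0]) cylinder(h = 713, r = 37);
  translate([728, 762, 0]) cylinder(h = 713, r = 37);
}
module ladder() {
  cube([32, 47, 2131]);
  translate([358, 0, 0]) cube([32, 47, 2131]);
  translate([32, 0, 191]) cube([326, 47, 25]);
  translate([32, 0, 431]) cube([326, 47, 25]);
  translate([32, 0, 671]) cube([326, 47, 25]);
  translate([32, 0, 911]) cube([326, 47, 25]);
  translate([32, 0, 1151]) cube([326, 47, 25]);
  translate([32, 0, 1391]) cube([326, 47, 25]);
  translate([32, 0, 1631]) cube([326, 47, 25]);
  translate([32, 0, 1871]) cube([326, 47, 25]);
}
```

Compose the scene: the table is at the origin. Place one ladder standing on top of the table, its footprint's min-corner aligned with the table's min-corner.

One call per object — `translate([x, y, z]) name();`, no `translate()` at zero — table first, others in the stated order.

table();
translate([0, 0, 738]) ladder();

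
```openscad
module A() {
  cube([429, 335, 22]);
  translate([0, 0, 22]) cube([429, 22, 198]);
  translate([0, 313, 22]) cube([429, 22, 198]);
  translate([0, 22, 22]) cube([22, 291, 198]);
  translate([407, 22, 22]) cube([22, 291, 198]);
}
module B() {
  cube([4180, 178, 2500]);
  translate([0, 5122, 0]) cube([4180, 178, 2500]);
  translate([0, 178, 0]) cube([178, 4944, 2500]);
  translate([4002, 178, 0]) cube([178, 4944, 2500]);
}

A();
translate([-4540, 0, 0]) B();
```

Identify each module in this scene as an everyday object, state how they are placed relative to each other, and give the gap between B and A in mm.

A is an open box. B is a house frame. The house frame is on the floor beside the open box on its −x side. The gap between the house frame and the open box is 360 mm.

The house frame's nearest face is 360 mm from the open box's −x face.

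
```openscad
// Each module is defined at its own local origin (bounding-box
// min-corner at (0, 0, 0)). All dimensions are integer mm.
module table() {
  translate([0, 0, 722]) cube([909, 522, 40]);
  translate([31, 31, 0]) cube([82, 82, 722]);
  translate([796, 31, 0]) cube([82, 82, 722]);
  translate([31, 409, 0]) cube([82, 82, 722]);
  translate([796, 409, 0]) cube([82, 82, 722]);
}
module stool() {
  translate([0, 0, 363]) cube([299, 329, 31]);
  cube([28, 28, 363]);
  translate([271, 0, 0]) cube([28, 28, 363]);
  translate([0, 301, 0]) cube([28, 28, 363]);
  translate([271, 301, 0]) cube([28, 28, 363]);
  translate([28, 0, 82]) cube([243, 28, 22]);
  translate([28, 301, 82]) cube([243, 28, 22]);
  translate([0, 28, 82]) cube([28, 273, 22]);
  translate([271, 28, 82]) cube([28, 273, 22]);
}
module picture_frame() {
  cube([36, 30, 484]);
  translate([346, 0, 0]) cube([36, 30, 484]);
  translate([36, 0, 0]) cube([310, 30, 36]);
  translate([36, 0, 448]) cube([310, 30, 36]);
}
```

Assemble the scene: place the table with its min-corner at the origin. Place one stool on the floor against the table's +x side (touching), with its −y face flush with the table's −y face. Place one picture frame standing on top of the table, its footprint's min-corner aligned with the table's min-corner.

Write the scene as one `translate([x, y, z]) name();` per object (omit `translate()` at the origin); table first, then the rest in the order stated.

table();
translate([909, 0, 0]) stool();
translate([0, 0, 762]) picture_frame();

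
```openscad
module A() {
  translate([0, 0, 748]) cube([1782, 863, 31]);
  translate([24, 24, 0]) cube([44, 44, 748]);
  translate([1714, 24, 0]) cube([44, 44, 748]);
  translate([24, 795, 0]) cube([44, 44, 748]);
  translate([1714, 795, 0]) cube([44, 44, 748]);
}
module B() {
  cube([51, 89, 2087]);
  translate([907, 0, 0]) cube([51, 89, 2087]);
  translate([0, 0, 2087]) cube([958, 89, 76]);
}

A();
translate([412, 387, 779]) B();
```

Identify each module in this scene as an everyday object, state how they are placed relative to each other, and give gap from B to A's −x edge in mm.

A is a table. B is a door frame. The door frame is on top of the table, centred. The gap from the door frame to the table's −x edge is 412 mm.

The door frame's min-x is at 412; the table's min-x is 0; gap = 412 mm.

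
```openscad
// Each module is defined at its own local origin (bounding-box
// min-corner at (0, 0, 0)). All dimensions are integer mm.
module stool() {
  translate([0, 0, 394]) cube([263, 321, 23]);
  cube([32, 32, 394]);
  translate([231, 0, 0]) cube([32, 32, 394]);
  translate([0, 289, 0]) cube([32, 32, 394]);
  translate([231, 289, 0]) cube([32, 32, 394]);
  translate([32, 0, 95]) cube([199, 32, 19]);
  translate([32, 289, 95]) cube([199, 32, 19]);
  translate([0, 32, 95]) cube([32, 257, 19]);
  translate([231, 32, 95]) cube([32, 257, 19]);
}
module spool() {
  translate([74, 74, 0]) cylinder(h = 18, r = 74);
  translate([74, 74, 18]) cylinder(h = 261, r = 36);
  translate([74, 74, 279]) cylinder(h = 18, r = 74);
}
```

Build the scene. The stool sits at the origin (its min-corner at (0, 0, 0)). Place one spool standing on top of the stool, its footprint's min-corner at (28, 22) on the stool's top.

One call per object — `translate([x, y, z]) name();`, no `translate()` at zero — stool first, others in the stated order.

stool();
translate([28, 22, 417]) spool();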